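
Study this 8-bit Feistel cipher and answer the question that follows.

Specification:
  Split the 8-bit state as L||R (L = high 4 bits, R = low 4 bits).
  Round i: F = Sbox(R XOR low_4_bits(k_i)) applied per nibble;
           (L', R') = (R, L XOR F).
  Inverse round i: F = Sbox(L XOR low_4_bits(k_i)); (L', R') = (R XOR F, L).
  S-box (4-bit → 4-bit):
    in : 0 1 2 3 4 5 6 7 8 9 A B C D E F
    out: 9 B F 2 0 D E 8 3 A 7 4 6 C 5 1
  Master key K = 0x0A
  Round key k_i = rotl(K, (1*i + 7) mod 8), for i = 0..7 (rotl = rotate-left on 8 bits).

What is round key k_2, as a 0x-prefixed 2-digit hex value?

K = 0x0A
k_0 = rotl(K, (1*0+7) mod 8) = rotl(K, 7) = 0x05
k_1 = rotl(K, (1*1+7) mod 8) = rotl(K, 0) = 0x0A
k_2 = rotl(K, (1*2+7) mod 8) = rotl(K, 1) = 0x14

0x14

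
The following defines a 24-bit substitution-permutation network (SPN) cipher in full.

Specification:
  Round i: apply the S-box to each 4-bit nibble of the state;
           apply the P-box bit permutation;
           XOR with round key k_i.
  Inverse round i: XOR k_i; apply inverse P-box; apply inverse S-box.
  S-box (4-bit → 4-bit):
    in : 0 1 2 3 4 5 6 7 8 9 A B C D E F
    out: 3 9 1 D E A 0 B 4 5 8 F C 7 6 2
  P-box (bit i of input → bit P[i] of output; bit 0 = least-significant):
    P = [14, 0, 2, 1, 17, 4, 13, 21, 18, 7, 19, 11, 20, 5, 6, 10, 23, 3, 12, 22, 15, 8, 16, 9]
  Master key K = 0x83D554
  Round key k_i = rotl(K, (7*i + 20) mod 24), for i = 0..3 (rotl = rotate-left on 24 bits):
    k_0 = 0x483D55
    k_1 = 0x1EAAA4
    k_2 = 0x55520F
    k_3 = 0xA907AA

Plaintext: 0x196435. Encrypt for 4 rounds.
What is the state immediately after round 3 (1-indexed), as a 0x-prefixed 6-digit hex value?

s_0 = plaintext = 0x196435
s_1 = Round(s_0, k_0) = 0xE287D6
s_2 = Round(s_1, k_1) = 0x998374
s_3 = Round(s_2, k_2) = 0xFACA58
s_4 = Round(s_3, k_3) = 0xC90AFE

0xFACA58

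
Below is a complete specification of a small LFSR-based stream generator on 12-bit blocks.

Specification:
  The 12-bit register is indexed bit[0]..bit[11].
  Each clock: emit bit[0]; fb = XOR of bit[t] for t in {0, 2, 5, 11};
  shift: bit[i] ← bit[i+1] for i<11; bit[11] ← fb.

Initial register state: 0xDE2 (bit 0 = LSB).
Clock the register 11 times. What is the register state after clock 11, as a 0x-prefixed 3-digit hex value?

reg_0 = 0xDE2
clock 1: out=0, reg = 0x6F1
clock 2: out=1, reg = 0x378
clock 3: out=0, reg = 0x9BC
clock 4: out=0, reg = 0xCDE
clock 5: out=0, reg = 0x66F
clock 6: out=1, reg = 0xB37
clock 7: out=1, reg = 0x59B
clock 8: out=1, reg = 0xACD
clock 9: out=1, reg = 0xD66
clock 10: out=0, reg = 0xEB3
clock 11: out=1, reg = 0xF59

0xF59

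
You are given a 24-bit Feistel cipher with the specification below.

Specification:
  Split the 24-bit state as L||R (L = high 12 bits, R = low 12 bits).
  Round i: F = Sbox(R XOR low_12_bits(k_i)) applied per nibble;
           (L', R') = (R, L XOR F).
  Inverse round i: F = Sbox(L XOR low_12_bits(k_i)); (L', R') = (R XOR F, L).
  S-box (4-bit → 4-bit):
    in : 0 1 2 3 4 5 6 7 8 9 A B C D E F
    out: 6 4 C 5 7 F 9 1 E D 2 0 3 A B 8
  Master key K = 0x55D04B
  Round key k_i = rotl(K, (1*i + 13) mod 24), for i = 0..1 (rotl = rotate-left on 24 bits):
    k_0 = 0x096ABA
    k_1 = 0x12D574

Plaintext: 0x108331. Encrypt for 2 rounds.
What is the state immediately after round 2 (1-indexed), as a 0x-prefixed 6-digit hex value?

0xCE8EE2

s_0 = plaintext = 0x108331
s_1 = Round(s_0, k_0) = 0x331CE8
s_2 = Round(s_1, k_1) = 0xCE8EE2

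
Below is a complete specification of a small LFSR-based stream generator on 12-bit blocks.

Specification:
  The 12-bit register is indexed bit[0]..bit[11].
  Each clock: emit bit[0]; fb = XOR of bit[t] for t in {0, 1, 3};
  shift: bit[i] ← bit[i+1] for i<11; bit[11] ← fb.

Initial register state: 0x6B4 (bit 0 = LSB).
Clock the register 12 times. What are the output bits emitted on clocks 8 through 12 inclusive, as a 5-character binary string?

reg_0 = 0x6B4
clock 1: out=0, reg = 0x35A
clock 2: out=0, reg = 0x1AD
clock 3: out=1, reg = 0x0D6
clock 4: out=0, reg = 0x86B
clock 5: out=1, reg = 0xC35
clock 6: out=1, reg = 0xE1A
clock 7: out=0, reg = 0x70D
clock 8: out=1, reg = 0x386
clock 9: out=0, reg = 0x9C3
clock 10: out=1, reg = 0x4E1
clock 11: out=1, reg = 0xA70
clock 12: out=0, reg = 0x538

10110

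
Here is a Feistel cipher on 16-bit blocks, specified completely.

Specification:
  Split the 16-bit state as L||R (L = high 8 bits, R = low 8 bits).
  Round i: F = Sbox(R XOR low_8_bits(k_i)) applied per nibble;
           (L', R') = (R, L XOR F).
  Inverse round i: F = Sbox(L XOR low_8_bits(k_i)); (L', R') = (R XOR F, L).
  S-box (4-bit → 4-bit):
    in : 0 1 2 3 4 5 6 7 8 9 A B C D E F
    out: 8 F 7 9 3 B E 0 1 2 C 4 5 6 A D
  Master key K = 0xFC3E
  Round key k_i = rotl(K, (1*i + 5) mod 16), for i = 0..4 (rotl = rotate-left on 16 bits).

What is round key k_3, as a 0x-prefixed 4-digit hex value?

0x3EFC

K = 0xFC3E
k_0 = rotl(K, (1*0+5) mod 16) = rotl(K, 5) = 0x87DF
k_1 = rotl(K, (1*1+5) mod 16) = rotl(K, 6) = 0x0FBF
k_2 = rotl(K, (1*2+5) mod 16) = rotl(K, 7) = 0x1F7E
k_3 = rotl(K, (1*3+5) mod 16) = rotl(K, 8) = 0x3EFC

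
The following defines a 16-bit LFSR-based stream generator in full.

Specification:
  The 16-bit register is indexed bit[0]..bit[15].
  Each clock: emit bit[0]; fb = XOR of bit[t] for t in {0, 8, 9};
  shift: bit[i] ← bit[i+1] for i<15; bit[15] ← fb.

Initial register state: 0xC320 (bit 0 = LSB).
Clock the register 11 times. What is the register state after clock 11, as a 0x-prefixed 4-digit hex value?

0x1058

reg_0 = 0xC320
clock 1: out=0, reg = 0x6190
clock 2: out=0, reg = 0xB0C8
clock 3: out=0, reg = 0x5864
clock 4: out=0, reg = 0x2C32
clock 5: out=0, reg = 0x1619
clock 6: out=1, reg = 0x0B0C
clock 7: out=0, reg = 0x0586
clock 8: out=0, reg = 0x82C3
clock 9: out=1, reg = 0x4161
clock 10: out=1, reg = 0x20B0
clock 11: out=0, reg = 0x1058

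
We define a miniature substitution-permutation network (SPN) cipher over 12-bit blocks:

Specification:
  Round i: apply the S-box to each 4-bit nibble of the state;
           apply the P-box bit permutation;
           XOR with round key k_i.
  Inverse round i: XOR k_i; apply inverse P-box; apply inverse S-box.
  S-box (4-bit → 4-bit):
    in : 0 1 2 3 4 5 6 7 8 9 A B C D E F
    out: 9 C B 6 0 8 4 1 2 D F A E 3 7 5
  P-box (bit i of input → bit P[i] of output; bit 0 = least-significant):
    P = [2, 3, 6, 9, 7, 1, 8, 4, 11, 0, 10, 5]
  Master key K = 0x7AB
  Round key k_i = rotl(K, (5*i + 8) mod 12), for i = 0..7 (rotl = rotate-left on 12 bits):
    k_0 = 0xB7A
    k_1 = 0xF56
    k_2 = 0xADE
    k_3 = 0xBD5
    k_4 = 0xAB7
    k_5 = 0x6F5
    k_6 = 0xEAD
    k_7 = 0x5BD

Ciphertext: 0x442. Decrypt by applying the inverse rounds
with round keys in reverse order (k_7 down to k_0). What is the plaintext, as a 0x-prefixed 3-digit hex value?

0x920

s_0 = ciphertext = 0x442
s_1 = InvRound(s_0, k_7) = 0xBAE
s_2 = InvRound(s_1, k_6) = 0x334
s_3 = InvRound(s_2, k_5) = 0x3F6
s_4 = InvRound(s_3, k_4) = 0xD66
s_5 = InvRound(s_4, k_3) = 0xC25
s_6 = InvRound(s_5, k_2) = 0xC2C
s_7 = InvRound(s_6, k_1) = 0x5CC
s_8 = InvRound(s_7, k_0) = 0x920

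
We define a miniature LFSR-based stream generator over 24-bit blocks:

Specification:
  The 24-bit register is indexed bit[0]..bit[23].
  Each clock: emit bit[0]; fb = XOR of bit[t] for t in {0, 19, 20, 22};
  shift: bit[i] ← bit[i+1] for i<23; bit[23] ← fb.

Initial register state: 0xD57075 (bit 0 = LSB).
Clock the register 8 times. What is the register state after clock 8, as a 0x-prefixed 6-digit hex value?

0x85D570

reg_0 = 0xD57075
clock 1: out=1, reg = 0xEAB83A
clock 2: out=0, reg = 0x755C1D
clock 3: out=1, reg = 0xBAAE0E
clock 4: out=0, reg = 0x5D5707
clock 5: out=1, reg = 0x2EAB83
clock 6: out=1, reg = 0x1755C1
clock 7: out=1, reg = 0x0BAAE0
clock 8: out=0, reg = 0x85D570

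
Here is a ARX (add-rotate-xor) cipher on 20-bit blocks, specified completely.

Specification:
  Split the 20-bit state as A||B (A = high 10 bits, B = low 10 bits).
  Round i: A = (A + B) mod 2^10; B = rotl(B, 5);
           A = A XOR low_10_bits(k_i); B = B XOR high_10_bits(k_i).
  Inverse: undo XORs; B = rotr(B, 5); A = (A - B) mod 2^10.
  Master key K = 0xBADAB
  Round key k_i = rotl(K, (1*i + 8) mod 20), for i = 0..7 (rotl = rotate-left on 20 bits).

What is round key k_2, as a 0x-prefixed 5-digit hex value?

0x6AEEB

K = 0xBADAB
k_0 = rotl(K, (1*0+8) mod 20) = rotl(K, 8) = 0xDABBA
k_1 = rotl(K, (1*1+8) mod 20) = rotl(K, 9) = 0xB5775
k_2 = rotl(K, (1*2+8) mod 20) = rotl(K, 10) = 0x6AEEB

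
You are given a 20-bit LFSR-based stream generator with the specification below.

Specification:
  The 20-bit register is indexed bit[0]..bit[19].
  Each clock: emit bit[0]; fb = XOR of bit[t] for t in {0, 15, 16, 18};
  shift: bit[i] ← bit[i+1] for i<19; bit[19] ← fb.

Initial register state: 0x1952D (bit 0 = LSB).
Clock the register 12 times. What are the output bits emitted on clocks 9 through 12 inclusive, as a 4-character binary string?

1010

reg_0 = 0x1952D
clock 1: out=1, reg = 0x8CA96
clock 2: out=0, reg = 0xC654B
clock 3: out=1, reg = 0x632A5
clock 4: out=1, reg = 0x31952
clock 5: out=0, reg = 0x98CA9
clock 6: out=1, reg = 0xCC654
clock 7: out=0, reg = 0x6632A
clock 8: out=0, reg = 0xB3195
clock 9: out=1, reg = 0x598CA
clock 10: out=0, reg = 0xACC65
clock 11: out=1, reg = 0x56632
clock 12: out=0, reg = 0x2B319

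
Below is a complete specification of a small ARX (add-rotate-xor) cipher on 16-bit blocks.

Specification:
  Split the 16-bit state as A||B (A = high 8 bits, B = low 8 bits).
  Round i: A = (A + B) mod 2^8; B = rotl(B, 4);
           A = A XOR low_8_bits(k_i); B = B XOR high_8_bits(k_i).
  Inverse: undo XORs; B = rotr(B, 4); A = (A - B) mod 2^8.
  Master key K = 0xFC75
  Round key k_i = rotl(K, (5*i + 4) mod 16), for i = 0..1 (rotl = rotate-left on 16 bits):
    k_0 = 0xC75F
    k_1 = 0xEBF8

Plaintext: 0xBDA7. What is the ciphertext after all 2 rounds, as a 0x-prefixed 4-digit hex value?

s_0 = plaintext = 0xBDA7
s_1 = Round(s_0, k_0) = 0x3BBD
s_2 = Round(s_1, k_1) = 0x0030

0x0030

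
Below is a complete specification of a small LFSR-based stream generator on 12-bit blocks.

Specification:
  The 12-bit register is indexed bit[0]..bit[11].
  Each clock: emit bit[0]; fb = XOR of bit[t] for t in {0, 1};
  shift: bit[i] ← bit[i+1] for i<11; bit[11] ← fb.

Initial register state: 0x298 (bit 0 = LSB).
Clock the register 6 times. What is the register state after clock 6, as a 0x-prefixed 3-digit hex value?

0x50A

reg_0 = 0x298
clock 1: out=0, reg = 0x14C
clock 2: out=0, reg = 0x0A6
clock 3: out=0, reg = 0x853
clock 4: out=1, reg = 0x429
clock 5: out=1, reg = 0xA14
clock 6: out=0, reg = 0x50A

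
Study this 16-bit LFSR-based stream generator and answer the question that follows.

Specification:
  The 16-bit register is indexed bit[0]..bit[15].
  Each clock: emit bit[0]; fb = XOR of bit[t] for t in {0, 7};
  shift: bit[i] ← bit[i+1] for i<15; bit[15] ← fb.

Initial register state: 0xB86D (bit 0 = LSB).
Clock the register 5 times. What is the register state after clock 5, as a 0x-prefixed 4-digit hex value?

0xEDC3

reg_0 = 0xB86D
clock 1: out=1, reg = 0xDC36
clock 2: out=0, reg = 0x6E1B
clock 3: out=1, reg = 0xB70D
clock 4: out=1, reg = 0xDB86
clock 5: out=0, reg = 0xEDC3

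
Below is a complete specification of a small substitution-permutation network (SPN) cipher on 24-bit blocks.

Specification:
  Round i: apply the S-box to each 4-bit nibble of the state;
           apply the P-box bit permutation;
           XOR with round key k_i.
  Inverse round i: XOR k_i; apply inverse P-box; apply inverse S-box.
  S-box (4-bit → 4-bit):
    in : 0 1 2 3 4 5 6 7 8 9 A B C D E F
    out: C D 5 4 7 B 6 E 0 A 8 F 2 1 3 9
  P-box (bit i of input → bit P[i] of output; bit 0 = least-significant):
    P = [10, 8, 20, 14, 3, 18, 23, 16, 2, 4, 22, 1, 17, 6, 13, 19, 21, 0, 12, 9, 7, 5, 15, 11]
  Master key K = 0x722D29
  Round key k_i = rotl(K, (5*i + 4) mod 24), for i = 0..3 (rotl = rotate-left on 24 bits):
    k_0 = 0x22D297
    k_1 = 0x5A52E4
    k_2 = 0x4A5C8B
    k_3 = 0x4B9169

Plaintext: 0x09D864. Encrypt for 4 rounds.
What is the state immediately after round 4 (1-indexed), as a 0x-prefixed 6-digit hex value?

0x620A82

s_0 = plaintext = 0x09D864
s_1 = Round(s_0, k_0) = 0xB45D96
s_2 = Round(s_1, k_1) = 0x65CB01
s_3 = Round(s_2, k_2) = 0xBB9AFC
s_4 = Round(s_3, k_3) = 0x620A82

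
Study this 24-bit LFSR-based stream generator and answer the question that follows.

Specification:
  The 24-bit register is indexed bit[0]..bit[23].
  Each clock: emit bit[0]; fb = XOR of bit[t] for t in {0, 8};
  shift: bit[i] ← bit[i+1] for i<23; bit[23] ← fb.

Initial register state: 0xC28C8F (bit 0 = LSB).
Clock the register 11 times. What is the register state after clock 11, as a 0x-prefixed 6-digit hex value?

reg_0 = 0xC28C8F
clock 1: out=1, reg = 0xE14647
clock 2: out=1, reg = 0xF0A323
clock 3: out=1, reg = 0x785191
clock 4: out=1, reg = 0x3C28C8
clock 5: out=0, reg = 0x1E1464
clock 6: out=0, reg = 0x0F0A32
clock 7: out=0, reg = 0x078519
clock 8: out=1, reg = 0x03C28C
clock 9: out=0, reg = 0x01E146
clock 10: out=0, reg = 0x80F0A3
clock 11: out=1, reg = 0xC07851

0xC07851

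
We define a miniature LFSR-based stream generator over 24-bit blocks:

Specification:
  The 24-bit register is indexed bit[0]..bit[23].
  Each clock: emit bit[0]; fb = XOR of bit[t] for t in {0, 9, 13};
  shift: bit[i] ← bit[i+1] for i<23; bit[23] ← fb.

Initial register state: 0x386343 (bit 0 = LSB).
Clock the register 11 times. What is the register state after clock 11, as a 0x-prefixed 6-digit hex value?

reg_0 = 0x386343
clock 1: out=1, reg = 0x9C31A1
clock 2: out=1, reg = 0x4E18D0
clock 3: out=0, reg = 0x270C68
clock 4: out=0, reg = 0x138634
clock 5: out=0, reg = 0x89C31A
clock 6: out=0, reg = 0xC4E18D
clock 7: out=1, reg = 0x6270C6
clock 8: out=0, reg = 0xB13863
clock 9: out=1, reg = 0x589C31
clock 10: out=1, reg = 0xAC4E18
clock 11: out=0, reg = 0xD6270C

0xD6270C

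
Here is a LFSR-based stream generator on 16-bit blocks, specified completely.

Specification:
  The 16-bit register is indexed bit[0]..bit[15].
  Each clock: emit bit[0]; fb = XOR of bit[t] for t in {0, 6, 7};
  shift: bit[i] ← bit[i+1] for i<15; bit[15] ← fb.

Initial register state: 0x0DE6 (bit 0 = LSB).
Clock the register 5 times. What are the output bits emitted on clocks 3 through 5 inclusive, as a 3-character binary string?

reg_0 = 0x0DE6
clock 1: out=0, reg = 0x06F3
clock 2: out=1, reg = 0x8379
clock 3: out=1, reg = 0x41BC
clock 4: out=0, reg = 0xA0DE
clock 5: out=0, reg = 0x506F

100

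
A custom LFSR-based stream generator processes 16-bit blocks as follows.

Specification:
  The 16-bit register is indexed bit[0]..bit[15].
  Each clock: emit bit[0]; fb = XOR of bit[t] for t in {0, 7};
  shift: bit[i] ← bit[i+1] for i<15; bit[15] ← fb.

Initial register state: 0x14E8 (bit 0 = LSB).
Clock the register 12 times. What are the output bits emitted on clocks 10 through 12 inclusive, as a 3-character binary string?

010

reg_0 = 0x14E8
clock 1: out=0, reg = 0x8A74
clock 2: out=0, reg = 0x453A
clock 3: out=0, reg = 0x229D
clock 4: out=1, reg = 0x114E
clock 5: out=0, reg = 0x08A7
clock 6: out=1, reg = 0x0453
clock 7: out=1, reg = 0x8229
clock 8: out=1, reg = 0xC114
clock 9: out=0, reg = 0x608A
clock 10: out=0, reg = 0xB045
clock 11: out=1, reg = 0xD822
clock 12: out=0, reg = 0x6C11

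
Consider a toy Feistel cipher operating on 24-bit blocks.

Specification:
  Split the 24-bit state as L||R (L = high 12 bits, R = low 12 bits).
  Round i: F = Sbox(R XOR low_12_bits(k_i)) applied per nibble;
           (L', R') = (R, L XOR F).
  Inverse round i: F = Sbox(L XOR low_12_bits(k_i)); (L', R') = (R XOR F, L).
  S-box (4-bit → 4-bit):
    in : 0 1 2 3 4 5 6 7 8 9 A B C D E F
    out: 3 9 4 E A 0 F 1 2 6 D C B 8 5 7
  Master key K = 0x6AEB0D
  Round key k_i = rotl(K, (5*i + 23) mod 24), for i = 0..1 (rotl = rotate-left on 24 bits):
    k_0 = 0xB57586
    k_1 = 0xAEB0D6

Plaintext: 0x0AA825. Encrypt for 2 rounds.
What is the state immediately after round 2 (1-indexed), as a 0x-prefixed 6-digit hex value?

s_0 = plaintext = 0x0AA825
s_1 = Round(s_0, k_0) = 0x825874
s_2 = Round(s_1, k_1) = 0x874AF1

0x874AF1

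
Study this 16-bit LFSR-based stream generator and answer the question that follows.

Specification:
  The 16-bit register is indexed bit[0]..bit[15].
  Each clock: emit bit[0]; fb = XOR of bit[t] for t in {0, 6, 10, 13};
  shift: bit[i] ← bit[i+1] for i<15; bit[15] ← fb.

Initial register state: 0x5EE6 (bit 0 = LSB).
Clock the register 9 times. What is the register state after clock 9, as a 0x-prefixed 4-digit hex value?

0xE42F

reg_0 = 0x5EE6
clock 1: out=0, reg = 0x2F73
clock 2: out=1, reg = 0x17B9
clock 3: out=1, reg = 0x0BDC
clock 4: out=0, reg = 0x85EE
clock 5: out=0, reg = 0x42F7
clock 6: out=1, reg = 0x217B
clock 7: out=1, reg = 0x90BD
clock 8: out=1, reg = 0xC85E
clock 9: out=0, reg = 0xE42F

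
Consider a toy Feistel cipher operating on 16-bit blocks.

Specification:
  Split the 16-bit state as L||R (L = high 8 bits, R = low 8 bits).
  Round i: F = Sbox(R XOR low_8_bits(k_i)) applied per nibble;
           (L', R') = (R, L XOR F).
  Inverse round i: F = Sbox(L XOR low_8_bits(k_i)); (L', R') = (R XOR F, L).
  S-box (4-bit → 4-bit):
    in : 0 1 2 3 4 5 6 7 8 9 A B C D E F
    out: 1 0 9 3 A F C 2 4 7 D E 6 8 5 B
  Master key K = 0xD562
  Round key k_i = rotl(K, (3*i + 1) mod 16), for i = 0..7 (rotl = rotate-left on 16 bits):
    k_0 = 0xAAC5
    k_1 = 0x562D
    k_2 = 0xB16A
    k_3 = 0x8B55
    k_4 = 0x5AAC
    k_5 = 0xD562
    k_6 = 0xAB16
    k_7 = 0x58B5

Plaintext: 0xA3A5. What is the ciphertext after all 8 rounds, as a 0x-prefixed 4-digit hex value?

s_0 = plaintext = 0xA3A5
s_1 = Round(s_0, k_0) = 0xA562
s_2 = Round(s_1, k_1) = 0x620E
s_3 = Round(s_2, k_2) = 0x0EA8
s_4 = Round(s_3, k_3) = 0xA8B6
s_5 = Round(s_4, k_4) = 0xB6A5
s_6 = Round(s_5, k_5) = 0xA5D4
s_7 = Round(s_6, k_6) = 0xD4CC
s_8 = Round(s_7, k_7) = 0xCCF3

0xCCF3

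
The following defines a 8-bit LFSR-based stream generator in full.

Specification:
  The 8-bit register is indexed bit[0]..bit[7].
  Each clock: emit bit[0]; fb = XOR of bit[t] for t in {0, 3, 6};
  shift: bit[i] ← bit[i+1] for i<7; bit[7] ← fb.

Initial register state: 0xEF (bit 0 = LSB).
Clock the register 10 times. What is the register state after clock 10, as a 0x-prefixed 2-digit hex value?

reg_0 = 0xEF
clock 1: out=1, reg = 0xF7
clock 2: out=1, reg = 0x7B
clock 3: out=1, reg = 0xBD
clock 4: out=1, reg = 0x5E
clock 5: out=0, reg = 0x2F
clock 6: out=1, reg = 0x17
clock 7: out=1, reg = 0x8B
clock 8: out=1, reg = 0x45
clock 9: out=1, reg = 0x22
clock 10: out=0, reg = 0x11

0x11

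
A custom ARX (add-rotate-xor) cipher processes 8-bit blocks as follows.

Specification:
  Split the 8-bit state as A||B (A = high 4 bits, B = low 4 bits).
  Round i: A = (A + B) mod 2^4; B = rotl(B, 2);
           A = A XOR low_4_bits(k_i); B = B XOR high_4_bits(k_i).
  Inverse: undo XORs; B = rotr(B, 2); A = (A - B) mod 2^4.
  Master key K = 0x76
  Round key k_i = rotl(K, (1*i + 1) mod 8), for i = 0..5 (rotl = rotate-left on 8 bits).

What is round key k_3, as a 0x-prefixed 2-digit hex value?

K = 0x76
k_0 = rotl(K, (1*0+1) mod 8) = rotl(K, 1) = 0xEC
k_1 = rotl(K, (1*1+1) mod 8) = rotl(K, 2) = 0xD9
k_2 = rotl(K, (1*2+1) mod 8) = rotl(K, 3) = 0xB3
k_3 = rotl(K, (1*3+1) mod 8) = rotl(K, 4) = 0x67

0x67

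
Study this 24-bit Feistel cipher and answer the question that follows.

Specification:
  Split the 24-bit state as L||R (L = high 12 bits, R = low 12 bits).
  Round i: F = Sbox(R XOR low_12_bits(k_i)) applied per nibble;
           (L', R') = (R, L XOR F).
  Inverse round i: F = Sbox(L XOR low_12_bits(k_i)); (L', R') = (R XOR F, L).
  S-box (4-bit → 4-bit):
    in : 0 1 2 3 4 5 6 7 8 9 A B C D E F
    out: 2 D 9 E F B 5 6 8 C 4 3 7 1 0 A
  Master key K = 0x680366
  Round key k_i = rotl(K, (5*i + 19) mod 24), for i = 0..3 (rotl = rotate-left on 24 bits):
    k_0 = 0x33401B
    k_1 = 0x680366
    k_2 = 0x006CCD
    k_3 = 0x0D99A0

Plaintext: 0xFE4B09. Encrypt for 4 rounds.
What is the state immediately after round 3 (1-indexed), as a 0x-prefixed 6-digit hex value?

s_0 = plaintext = 0xFE4B09
s_1 = Round(s_0, k_0) = 0xB09C3D
s_2 = Round(s_1, k_1) = 0xC3D1BA
s_3 = Round(s_2, k_2) = 0x1BAD5B
s_4 = Round(s_3, k_3) = 0xD5BE19

0x1BAD5B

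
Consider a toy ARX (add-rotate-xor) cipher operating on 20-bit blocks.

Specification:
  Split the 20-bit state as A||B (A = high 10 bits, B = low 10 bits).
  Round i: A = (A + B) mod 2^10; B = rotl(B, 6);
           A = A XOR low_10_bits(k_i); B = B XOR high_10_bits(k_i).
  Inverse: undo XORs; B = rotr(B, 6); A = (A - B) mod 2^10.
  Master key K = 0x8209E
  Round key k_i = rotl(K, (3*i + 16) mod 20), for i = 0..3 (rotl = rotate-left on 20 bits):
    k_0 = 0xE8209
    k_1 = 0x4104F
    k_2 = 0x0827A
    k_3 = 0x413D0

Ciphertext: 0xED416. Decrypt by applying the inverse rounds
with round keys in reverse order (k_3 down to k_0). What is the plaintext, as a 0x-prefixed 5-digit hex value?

0x1725E

s_0 = ciphertext = 0xED416
s_1 = InvRound(s_0, k_3) = 0xD0524
s_2 = InvRound(s_1, k_2) = 0x3DC44
s_3 = InvRound(s_2, k_1) = 0x2CC05
s_4 = InvRound(s_3, k_0) = 0x1725E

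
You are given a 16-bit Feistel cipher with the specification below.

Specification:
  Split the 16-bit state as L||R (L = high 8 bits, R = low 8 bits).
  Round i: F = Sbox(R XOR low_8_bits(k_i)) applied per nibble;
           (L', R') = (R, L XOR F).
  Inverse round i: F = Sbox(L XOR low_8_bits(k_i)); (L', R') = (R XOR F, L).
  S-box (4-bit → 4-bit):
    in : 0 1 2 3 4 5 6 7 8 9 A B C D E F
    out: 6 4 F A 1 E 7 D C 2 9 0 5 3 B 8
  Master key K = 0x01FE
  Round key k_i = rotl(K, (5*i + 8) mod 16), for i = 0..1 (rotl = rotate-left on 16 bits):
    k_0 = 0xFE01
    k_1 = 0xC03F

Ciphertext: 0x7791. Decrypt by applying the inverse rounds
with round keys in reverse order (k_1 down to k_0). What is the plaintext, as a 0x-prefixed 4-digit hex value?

s_0 = ciphertext = 0x7791
s_1 = InvRound(s_0, k_1) = 0x8D77
s_2 = InvRound(s_1, k_0) = 0xB28D

0xB28D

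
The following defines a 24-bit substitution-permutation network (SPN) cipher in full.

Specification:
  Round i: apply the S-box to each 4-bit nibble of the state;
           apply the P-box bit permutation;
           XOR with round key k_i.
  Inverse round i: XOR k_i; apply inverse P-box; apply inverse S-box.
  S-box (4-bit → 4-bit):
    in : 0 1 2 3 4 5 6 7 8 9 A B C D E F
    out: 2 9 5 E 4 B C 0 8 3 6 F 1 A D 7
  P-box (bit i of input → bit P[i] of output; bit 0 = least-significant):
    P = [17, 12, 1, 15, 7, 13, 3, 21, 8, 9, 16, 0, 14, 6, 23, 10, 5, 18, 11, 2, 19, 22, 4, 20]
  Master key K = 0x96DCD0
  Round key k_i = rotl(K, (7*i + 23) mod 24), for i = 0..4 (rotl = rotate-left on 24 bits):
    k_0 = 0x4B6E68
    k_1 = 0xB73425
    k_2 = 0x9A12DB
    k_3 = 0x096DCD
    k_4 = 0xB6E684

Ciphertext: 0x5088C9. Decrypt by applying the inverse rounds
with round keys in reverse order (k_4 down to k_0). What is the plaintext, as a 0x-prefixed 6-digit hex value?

0x17BACB

s_0 = ciphertext = 0x5088C9
s_1 = InvRound(s_0, k_4) = 0x03BD3C
s_2 = InvRound(s_1, k_3) = 0x2C98C5
s_3 = InvRound(s_2, k_2) = 0x63406E
s_4 = InvRound(s_3, k_1) = 0xD0B8AA
s_5 = InvRound(s_4, k_0) = 0x17BACB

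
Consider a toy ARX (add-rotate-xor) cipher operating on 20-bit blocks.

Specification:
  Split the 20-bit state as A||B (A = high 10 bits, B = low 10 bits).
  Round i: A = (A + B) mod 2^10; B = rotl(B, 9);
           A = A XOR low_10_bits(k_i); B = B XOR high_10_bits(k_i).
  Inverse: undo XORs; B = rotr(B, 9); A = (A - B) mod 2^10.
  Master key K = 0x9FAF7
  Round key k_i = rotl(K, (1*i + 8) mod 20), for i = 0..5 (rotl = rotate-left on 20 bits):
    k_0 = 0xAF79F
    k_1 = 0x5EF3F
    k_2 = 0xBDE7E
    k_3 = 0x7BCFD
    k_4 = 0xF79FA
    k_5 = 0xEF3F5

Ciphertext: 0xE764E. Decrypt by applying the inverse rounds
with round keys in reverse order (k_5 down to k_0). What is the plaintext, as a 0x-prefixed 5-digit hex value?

0x3CE9D

s_0 = ciphertext = 0xE764E
s_1 = InvRound(s_0, k_5) = 0x213E4
s_2 = InvRound(s_1, k_4) = 0x42874
s_3 = InvRound(s_2, k_3) = 0xB0736
s_4 = InvRound(s_3, k_2) = 0x4F782
s_5 = InvRound(s_4, k_1) = 0x03DF3
s_6 = InvRound(s_5, k_0) = 0x3CE9D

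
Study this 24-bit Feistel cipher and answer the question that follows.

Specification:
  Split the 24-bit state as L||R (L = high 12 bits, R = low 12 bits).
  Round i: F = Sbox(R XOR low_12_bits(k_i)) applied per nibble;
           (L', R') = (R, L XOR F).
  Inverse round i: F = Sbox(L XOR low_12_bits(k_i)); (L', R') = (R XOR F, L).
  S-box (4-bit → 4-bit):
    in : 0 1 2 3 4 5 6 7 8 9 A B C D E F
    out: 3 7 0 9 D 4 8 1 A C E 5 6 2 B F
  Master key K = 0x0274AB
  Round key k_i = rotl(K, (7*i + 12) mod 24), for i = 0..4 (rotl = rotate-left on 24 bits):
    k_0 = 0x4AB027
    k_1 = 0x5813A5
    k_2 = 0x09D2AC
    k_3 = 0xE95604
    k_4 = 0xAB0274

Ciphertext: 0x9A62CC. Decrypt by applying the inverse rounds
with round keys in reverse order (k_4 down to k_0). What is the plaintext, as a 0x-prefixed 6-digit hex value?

s_0 = ciphertext = 0x9A62CC
s_1 = InvRound(s_0, k_4) = 0x7EC9A6
s_2 = InvRound(s_1, k_3) = 0xE1C7EC
s_3 = InvRound(s_2, k_2) = 0x1BFE1C
s_4 = InvRound(s_3, k_1) = 0xE621BF
s_5 = InvRound(s_4, k_0) = 0xA6BE62

0xA6BE62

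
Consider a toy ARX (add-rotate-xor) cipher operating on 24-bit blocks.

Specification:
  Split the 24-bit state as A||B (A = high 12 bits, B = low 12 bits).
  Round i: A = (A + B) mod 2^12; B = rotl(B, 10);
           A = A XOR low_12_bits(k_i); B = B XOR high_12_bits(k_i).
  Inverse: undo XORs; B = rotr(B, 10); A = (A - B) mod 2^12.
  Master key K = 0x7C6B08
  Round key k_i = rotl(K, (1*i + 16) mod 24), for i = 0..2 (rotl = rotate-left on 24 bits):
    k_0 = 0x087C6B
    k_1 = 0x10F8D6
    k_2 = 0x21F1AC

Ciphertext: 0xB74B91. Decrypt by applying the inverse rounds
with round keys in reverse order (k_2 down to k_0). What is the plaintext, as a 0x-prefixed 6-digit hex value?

0x1CD14B

s_0 = ciphertext = 0xB74B91
s_1 = InvRound(s_0, k_2) = 0x49E63A
s_2 = InvRound(s_1, k_1) = 0xF73CD5
s_3 = InvRound(s_2, k_0) = 0x1CD14B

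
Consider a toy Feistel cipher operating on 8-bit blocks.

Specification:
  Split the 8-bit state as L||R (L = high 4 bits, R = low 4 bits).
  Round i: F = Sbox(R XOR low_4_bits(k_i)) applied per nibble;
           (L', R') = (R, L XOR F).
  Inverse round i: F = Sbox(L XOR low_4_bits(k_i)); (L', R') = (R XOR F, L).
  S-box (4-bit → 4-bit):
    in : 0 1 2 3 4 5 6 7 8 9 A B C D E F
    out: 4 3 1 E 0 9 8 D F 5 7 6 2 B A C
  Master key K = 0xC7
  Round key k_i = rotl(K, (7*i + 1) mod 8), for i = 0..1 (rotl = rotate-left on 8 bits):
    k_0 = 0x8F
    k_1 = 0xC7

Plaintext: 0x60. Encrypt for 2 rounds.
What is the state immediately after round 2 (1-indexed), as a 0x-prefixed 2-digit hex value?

s_0 = plaintext = 0x60
s_1 = Round(s_0, k_0) = 0x0A
s_2 = Round(s_1, k_1) = 0xAB

0xAB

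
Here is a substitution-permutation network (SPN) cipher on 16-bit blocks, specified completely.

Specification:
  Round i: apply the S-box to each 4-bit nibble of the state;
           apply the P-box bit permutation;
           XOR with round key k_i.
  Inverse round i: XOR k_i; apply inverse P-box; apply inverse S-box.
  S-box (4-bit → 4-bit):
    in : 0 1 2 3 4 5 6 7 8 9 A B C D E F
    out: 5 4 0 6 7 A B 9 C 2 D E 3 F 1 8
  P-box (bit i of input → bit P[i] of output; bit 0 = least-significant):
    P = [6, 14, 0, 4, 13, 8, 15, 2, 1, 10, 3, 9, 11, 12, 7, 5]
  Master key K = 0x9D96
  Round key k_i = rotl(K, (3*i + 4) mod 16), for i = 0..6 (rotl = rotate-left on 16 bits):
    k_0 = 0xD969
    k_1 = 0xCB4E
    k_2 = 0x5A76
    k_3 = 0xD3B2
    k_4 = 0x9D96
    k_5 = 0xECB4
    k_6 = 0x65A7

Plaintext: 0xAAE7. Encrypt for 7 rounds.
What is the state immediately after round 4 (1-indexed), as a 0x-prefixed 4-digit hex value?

s_0 = plaintext = 0xAAE7
s_1 = Round(s_0, k_0) = 0xF393
s_2 = Round(s_1, k_1) = 0x8E67
s_3 = Round(s_2, k_2) = 0x7B80
s_4 = Round(s_3, k_3) = 0x5DDF
s_5 = Round(s_4, k_4) = 0x2AA8
s_6 = Round(s_5, k_5) = 0x4EAB
s_7 = Round(s_6, k_6) = 0x9D30

0x5DDF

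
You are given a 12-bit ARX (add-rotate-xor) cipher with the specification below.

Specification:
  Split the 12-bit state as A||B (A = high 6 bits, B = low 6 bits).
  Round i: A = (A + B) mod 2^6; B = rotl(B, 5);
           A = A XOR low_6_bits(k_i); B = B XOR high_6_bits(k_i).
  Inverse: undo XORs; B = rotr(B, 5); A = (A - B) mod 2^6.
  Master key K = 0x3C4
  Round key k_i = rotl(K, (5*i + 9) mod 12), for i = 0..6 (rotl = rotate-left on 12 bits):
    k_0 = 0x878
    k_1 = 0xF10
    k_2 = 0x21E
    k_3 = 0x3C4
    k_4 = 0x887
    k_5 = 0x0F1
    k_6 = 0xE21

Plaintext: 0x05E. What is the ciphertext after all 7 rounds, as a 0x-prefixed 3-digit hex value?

s_0 = plaintext = 0x05E
s_1 = Round(s_0, k_0) = 0x9EE
s_2 = Round(s_1, k_1) = 0x16B
s_3 = Round(s_2, k_2) = 0xBBD
s_4 = Round(s_3, k_3) = 0xBF1
s_5 = Round(s_4, k_4) = 0x9DA
s_6 = Round(s_5, k_5) = 0xC0E
s_7 = Round(s_6, k_6) = 0x7FF

0x7FF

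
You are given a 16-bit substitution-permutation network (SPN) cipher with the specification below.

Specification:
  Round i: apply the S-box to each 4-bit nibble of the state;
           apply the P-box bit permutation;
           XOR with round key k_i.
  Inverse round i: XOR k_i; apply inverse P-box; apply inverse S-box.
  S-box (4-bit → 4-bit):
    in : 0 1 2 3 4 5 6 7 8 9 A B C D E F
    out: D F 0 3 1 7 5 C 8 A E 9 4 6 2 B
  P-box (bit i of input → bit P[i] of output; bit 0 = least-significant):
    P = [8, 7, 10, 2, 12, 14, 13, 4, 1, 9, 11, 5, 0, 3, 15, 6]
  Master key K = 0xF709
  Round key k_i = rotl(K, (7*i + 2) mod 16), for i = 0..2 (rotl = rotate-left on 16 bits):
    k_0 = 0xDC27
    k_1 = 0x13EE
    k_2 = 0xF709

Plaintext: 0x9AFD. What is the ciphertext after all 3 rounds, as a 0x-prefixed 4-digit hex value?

s_0 = plaintext = 0x9AFD
s_1 = Round(s_0, k_0) = 0x82DF
s_2 = Round(s_1, k_1) = 0x722A
s_3 = Round(s_2, k_2) = 0x73CD

0x73CD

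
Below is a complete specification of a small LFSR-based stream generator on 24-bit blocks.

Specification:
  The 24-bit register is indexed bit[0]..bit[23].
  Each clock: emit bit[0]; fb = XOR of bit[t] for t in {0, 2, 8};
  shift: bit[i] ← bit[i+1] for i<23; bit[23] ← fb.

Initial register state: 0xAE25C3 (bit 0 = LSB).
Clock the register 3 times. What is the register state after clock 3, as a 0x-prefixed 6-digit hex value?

reg_0 = 0xAE25C3
clock 1: out=1, reg = 0x5712E1
clock 2: out=1, reg = 0xAB8970
clock 3: out=0, reg = 0xD5C4B8

0xD5C4B8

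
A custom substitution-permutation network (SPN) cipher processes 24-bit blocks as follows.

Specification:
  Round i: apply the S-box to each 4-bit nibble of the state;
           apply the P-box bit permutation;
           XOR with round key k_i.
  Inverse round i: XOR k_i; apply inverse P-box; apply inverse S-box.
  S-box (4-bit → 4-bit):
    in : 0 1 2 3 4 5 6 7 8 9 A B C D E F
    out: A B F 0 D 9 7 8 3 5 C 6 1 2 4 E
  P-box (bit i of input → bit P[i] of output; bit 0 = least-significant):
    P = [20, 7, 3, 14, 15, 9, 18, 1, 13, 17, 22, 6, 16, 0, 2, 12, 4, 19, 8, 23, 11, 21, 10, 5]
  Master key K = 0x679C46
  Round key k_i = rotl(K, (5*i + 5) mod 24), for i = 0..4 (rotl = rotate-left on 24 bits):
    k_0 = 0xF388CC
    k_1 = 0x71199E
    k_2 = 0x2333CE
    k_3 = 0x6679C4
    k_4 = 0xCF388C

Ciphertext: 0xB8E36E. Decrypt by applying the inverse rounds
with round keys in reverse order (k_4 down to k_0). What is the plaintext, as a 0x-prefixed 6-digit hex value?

s_0 = ciphertext = 0xB8E36E
s_1 = InvRound(s_0, k_4) = 0x1E5F21
s_2 = InvRound(s_1, k_3) = 0xFDB4D8
s_3 = InvRound(s_2, k_2) = 0xE2EB2C
s_4 = InvRound(s_3, k_1) = 0x755811
s_5 = InvRound(s_4, k_0) = 0x35F09F

0x35F09F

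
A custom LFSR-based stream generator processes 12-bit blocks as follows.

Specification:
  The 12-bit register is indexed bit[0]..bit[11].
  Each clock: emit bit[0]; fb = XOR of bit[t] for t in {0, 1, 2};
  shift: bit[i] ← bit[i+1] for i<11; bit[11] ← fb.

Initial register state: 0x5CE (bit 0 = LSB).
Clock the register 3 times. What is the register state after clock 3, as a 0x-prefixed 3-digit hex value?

reg_0 = 0x5CE
clock 1: out=0, reg = 0x2E7
clock 2: out=1, reg = 0x973
clock 3: out=1, reg = 0x4B9

0x4B9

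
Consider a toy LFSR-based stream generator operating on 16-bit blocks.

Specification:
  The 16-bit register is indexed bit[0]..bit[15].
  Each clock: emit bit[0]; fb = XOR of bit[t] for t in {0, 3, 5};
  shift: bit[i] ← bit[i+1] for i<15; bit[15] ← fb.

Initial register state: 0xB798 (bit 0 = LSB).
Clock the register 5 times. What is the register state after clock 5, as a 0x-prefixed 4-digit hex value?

0xBDBC

reg_0 = 0xB798
clock 1: out=0, reg = 0xDBCC
clock 2: out=0, reg = 0xEDE6
clock 3: out=0, reg = 0xF6F3
clock 4: out=1, reg = 0x7B79
clock 5: out=1, reg = 0xBDBC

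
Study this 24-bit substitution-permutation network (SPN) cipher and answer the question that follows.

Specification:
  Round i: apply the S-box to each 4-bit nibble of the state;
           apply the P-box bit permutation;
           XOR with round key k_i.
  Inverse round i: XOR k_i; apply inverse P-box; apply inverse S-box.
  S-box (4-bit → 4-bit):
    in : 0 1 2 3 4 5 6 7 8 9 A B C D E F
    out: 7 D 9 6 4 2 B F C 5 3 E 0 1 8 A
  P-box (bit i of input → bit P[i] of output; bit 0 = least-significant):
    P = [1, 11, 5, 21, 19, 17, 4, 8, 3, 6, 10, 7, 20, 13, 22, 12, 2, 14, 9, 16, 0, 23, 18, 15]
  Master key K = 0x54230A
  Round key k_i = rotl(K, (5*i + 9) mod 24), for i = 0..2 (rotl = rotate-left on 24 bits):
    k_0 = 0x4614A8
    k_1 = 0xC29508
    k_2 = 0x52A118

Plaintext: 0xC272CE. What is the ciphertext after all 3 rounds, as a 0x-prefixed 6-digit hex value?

0xDBE090

s_0 = plaintext = 0xC272CE
s_1 = Round(s_0, k_0) = 0x372424
s_2 = Round(s_1, k_1) = 0x5FC22C
s_3 = Round(s_2, k_2) = 0xDBE090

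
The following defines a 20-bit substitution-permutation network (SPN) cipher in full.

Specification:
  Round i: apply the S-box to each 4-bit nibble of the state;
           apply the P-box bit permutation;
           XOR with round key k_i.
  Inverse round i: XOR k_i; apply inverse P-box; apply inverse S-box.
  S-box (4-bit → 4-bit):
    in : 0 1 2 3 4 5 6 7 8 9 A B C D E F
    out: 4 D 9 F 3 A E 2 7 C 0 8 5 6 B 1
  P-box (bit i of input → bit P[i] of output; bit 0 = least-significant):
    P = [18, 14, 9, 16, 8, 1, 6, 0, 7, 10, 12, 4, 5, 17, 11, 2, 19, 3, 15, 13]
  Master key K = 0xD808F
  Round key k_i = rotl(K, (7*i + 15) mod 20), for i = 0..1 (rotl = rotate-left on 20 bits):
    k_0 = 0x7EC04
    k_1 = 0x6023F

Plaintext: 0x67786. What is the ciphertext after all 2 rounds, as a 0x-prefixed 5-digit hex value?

s_0 = plaintext = 0x67786
s_1 = Round(s_0, k_0) = 0x40B4E
s_2 = Round(s_1, k_1) = 0xB4B25

0xB4B25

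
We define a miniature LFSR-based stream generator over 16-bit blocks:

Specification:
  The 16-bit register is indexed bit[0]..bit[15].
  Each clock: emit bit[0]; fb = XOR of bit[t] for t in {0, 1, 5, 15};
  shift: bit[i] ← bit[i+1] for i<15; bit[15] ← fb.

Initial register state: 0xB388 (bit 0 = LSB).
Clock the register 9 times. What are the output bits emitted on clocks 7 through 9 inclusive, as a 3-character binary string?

011

reg_0 = 0xB388
clock 1: out=0, reg = 0xD9C4
clock 2: out=0, reg = 0xECE2
clock 3: out=0, reg = 0xF671
clock 4: out=1, reg = 0xFB38
clock 5: out=0, reg = 0x7D9C
clock 6: out=0, reg = 0x3ECE
clock 7: out=0, reg = 0x9F67
clock 8: out=1, reg = 0x4FB3
clock 9: out=1, reg = 0xA7D9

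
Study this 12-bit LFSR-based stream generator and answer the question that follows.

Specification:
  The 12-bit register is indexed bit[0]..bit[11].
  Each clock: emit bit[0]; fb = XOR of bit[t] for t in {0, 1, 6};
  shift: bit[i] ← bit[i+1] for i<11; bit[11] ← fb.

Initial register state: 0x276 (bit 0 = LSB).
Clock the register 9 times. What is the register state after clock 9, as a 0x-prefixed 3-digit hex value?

0x221

reg_0 = 0x276
clock 1: out=0, reg = 0x13B
clock 2: out=1, reg = 0x09D
clock 3: out=1, reg = 0x84E
clock 4: out=0, reg = 0x427
clock 5: out=1, reg = 0x213
clock 6: out=1, reg = 0x109
clock 7: out=1, reg = 0x884
clock 8: out=0, reg = 0x442
clock 9: out=0, reg = 0x221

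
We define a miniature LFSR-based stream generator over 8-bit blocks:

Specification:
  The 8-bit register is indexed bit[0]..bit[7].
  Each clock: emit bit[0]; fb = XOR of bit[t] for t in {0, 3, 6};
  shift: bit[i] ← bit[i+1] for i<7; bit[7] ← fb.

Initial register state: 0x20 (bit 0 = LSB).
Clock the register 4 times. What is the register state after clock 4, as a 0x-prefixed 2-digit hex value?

0x42

reg_0 = 0x20
clock 1: out=0, reg = 0x10
clock 2: out=0, reg = 0x08
clock 3: out=0, reg = 0x84
clock 4: out=0, reg = 0x42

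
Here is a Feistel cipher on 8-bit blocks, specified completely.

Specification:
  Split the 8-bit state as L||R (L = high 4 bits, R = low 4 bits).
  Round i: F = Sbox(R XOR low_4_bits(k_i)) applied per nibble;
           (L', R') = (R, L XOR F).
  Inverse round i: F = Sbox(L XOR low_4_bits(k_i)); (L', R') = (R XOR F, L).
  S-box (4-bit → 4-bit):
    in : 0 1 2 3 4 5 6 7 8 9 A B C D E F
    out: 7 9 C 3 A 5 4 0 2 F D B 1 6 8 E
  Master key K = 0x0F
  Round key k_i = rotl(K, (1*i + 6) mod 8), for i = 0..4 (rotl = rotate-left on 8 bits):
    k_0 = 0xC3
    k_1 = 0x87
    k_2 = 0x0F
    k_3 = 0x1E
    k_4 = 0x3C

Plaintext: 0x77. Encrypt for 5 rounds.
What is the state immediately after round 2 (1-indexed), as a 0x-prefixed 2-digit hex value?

s_0 = plaintext = 0x77
s_1 = Round(s_0, k_0) = 0x7D
s_2 = Round(s_1, k_1) = 0xDA
s_3 = Round(s_2, k_2) = 0xA8
s_4 = Round(s_3, k_3) = 0x8E
s_5 = Round(s_4, k_4) = 0xE4

0xDA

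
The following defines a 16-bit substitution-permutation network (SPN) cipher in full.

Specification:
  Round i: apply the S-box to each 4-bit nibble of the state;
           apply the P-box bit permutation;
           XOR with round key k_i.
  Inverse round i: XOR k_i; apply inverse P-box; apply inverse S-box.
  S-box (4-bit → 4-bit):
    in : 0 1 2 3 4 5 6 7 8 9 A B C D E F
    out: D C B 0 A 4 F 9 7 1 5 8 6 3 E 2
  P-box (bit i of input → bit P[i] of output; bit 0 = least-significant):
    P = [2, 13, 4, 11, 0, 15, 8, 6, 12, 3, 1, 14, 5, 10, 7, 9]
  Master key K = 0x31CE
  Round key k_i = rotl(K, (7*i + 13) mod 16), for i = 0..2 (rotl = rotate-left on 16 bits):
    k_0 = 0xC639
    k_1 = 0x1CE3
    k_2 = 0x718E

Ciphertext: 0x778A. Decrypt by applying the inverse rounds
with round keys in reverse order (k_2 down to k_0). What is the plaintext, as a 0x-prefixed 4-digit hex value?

0x9F3F

s_0 = ciphertext = 0x778A
s_1 = InvRound(s_0, k_2) = 0x4339
s_2 = InvRound(s_1, k_1) = 0xE611
s_3 = InvRound(s_2, k_0) = 0x9F3F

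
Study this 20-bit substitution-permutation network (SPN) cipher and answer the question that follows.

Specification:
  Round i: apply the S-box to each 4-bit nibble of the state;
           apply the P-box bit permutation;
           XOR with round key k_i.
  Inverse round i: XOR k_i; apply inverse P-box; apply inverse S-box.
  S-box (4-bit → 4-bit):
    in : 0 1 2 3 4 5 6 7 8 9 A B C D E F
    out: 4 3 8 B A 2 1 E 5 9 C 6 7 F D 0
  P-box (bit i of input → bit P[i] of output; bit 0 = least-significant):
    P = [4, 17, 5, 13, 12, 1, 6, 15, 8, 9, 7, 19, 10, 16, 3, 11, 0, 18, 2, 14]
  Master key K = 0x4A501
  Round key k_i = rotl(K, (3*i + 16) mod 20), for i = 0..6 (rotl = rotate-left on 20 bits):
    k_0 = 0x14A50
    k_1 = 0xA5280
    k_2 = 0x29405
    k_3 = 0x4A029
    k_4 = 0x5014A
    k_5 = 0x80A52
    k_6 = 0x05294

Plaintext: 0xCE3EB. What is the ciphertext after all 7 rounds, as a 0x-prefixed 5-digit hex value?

s_0 = plaintext = 0xCE3EB
s_1 = Round(s_0, k_0) = 0xFD53D
s_2 = Round(s_1, k_1) = 0x9ECBA
s_3 = Round(s_2, k_2) = 0x2FBEE
s_4 = Round(s_3, k_3) = 0x452D9
s_5 = Round(s_4, k_4) = 0x8F118
s_6 = Round(s_5, k_5) = 0x81965
s_7 = Round(s_6, k_6) = 0xB4791

0xB4791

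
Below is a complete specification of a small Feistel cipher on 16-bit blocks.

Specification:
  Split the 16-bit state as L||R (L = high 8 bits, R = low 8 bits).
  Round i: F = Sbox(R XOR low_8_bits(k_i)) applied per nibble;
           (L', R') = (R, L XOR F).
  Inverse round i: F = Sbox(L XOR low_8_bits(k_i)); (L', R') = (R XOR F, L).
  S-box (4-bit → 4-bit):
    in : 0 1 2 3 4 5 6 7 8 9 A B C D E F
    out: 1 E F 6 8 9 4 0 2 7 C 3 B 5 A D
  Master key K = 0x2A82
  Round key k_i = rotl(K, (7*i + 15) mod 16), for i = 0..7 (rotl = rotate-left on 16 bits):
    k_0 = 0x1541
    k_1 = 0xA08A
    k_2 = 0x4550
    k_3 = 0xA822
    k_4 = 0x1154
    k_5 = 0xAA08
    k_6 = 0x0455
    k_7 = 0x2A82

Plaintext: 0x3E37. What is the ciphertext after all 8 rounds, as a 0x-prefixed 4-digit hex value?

s_0 = plaintext = 0x3E37
s_1 = Round(s_0, k_0) = 0x373A
s_2 = Round(s_1, k_1) = 0x3A06
s_3 = Round(s_2, k_2) = 0x06AE
s_4 = Round(s_3, k_3) = 0xAE2D
s_5 = Round(s_4, k_4) = 0x2DA9
s_6 = Round(s_5, k_5) = 0xA9E3
s_7 = Round(s_6, k_6) = 0xE39D
s_8 = Round(s_7, k_7) = 0x9D0E

0x9D0E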